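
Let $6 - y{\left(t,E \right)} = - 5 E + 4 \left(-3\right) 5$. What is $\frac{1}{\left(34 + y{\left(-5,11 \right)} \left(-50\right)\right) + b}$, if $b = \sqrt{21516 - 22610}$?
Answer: $- \frac{3008}{18096675} - \frac{i \sqrt{1094}}{36193350} \approx -0.00016622 - 9.1386 \cdot 10^{-7} i$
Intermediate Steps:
$y{\left(t,E \right)} = 66 + 5 E$ ($y{\left(t,E \right)} = 6 - \left(- 5 E + 4 \left(-3\right) 5\right) = 6 - \left(- 5 E - 60\right) = 6 - \left(-60 - 5 E\right) = 6 + \left(60 + 5 E\right) = 66 + 5 E$)
$b = i \sqrt{1094}$ ($b = \sqrt{-1094} = i \sqrt{1094} \approx 33.076 i$)
$\frac{1}{\left(34 + y{\left(-5,11 \right)} \left(-50\right)\right) + b} = \frac{1}{\left(34 + \left(66 + 5 \cdot 11\right) \left(-50\right)\right) + i \sqrt{1094}} = \frac{1}{\left(34 + \left(66 + 55\right) \left(-50\right)\right) + i \sqrt{1094}} = \frac{1}{\left(34 + 121 \left(-50\right)\right) + i \sqrt{1094}} = \frac{1}{\left(34 - 6050\right) + i \sqrt{1094}} = \frac{1}{-6016 + i \sqrt{1094}}$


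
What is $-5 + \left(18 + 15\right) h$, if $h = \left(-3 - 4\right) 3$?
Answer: $-698$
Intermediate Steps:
$h = -21$ ($h = \left(-7\right) 3 = -21$)
$-5 + \left(18 + 15\right) h = -5 + \left(18 + 15\right) \left(-21\right) = -5 + 33 \left(-21\right) = -5 - 693 = -698$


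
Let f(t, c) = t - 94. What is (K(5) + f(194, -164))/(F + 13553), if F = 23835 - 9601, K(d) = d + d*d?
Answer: 130/27787 ≈ 0.0046784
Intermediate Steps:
f(t, c) = -94 + t
K(d) = d + d²
F = 14234
(K(5) + f(194, -164))/(F + 13553) = (5*(1 + 5) + (-94 + 194))/(14234 + 13553) = (5*6 + 100)/27787 = (30 + 100)*(1/27787) = 130*(1/27787) = 130/27787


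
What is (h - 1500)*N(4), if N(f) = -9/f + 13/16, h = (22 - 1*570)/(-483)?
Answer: 45247/21 ≈ 2154.6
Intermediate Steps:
h = 548/483 (h = (22 - 570)*(-1/483) = -548*(-1/483) = 548/483 ≈ 1.1346)
N(f) = 13/16 - 9/f (N(f) = -9/f + 13*(1/16) = -9/f + 13/16 = 13/16 - 9/f)
(h - 1500)*N(4) = (548/483 - 1500)*(13/16 - 9/4) = -723952*(13/16 - 9*¼)/483 = -723952*(13/16 - 9/4)/483 = -723952/483*(-23/16) = 45247/21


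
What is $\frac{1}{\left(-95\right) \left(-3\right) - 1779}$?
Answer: $- \frac{1}{1494} \approx -0.00066934$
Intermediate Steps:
$\frac{1}{\left(-95\right) \left(-3\right) - 1779} = \frac{1}{285 - 1779} = \frac{1}{-1494} = - \frac{1}{1494}$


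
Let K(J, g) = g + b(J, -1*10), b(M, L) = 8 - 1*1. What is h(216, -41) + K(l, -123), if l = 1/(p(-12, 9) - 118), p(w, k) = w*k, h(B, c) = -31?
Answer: -147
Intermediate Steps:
b(M, L) = 7 (b(M, L) = 8 - 1 = 7)
p(w, k) = k*w
l = -1/226 (l = 1/(9*(-12) - 118) = 1/(-108 - 118) = 1/(-226) = -1/226 ≈ -0.0044248)
K(J, g) = 7 + g (K(J, g) = g + 7 = 7 + g)
h(216, -41) + K(l, -123) = -31 + (7 - 123) = -31 - 116 = -147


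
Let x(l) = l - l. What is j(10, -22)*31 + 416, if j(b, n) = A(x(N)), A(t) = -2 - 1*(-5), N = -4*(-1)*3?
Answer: 509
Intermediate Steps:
N = 12 (N = 4*3 = 12)
x(l) = 0
A(t) = 3 (A(t) = -2 + 5 = 3)
j(b, n) = 3
j(10, -22)*31 + 416 = 3*31 + 416 = 93 + 416 = 509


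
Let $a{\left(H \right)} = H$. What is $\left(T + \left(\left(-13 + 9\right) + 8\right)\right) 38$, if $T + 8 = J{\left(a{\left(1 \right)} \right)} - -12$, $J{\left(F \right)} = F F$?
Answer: $342$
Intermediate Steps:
$J{\left(F \right)} = F^{2}$
$T = 5$ ($T = -8 + \left(1^{2} - -12\right) = -8 + \left(1 + 12\right) = -8 + 13 = 5$)
$\left(T + \left(\left(-13 + 9\right) + 8\right)\right) 38 = \left(5 + \left(\left(-13 + 9\right) + 8\right)\right) 38 = \left(5 + \left(-4 + 8\right)\right) 38 = \left(5 + 4\right) 38 = 9 \cdot 38 = 342$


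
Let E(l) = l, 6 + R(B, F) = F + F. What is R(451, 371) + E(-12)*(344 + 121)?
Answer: -4844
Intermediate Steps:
R(B, F) = -6 + 2*F (R(B, F) = -6 + (F + F) = -6 + 2*F)
R(451, 371) + E(-12)*(344 + 121) = (-6 + 2*371) - 12*(344 + 121) = (-6 + 742) - 12*465 = 736 - 5580 = -4844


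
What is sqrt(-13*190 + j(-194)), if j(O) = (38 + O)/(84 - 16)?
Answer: I*sqrt(714493)/17 ≈ 49.722*I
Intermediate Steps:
j(O) = 19/34 + O/68 (j(O) = (38 + O)/68 = (38 + O)*(1/68) = 19/34 + O/68)
sqrt(-13*190 + j(-194)) = sqrt(-13*190 + (19/34 + (1/68)*(-194))) = sqrt(-2470 + (19/34 - 97/34)) = sqrt(-2470 - 39/17) = sqrt(-42029/17) = I*sqrt(714493)/17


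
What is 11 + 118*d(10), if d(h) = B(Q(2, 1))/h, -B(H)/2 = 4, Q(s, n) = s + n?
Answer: -417/5 ≈ -83.400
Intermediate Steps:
Q(s, n) = n + s
B(H) = -8 (B(H) = -2*4 = -8)
d(h) = -8/h
11 + 118*d(10) = 11 + 118*(-8/10) = 11 + 118*(-8*⅒) = 11 + 118*(-⅘) = 11 - 472/5 = -417/5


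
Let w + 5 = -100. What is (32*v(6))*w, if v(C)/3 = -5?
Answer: 50400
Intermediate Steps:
w = -105 (w = -5 - 100 = -105)
v(C) = -15 (v(C) = 3*(-5) = -15)
(32*v(6))*w = (32*(-15))*(-105) = -480*(-105) = 50400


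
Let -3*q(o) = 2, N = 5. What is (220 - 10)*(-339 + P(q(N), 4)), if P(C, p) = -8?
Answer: -72870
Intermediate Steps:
q(o) = -⅔ (q(o) = -⅓*2 = -⅔)
(220 - 10)*(-339 + P(q(N), 4)) = (220 - 10)*(-339 - 8) = 210*(-347) = -72870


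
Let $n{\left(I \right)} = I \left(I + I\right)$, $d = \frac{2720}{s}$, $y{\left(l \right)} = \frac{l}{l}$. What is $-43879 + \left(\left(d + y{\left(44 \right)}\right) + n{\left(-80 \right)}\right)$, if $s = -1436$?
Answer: $- \frac{11157682}{359} \approx -31080.0$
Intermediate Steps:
$y{\left(l \right)} = 1$
$d = - \frac{680}{359}$ ($d = \frac{2720}{-1436} = 2720 \left(- \frac{1}{1436}\right) = - \frac{680}{359} \approx -1.8941$)
$n{\left(I \right)} = 2 I^{2}$ ($n{\left(I \right)} = I 2 I = 2 I^{2}$)
$-43879 + \left(\left(d + y{\left(44 \right)}\right) + n{\left(-80 \right)}\right) = -43879 + \left(\left(- \frac{680}{359} + 1\right) + 2 \left(-80\right)^{2}\right) = -43879 + \left(- \frac{321}{359} + 2 \cdot 6400\right) = -43879 + \left(- \frac{321}{359} + 12800\right) = -43879 + \frac{4594879}{359} = - \frac{11157682}{359}$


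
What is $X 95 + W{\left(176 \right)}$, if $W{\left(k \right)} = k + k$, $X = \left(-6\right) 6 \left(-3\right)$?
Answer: $10612$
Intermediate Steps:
$X = 108$ ($X = \left(-36\right) \left(-3\right) = 108$)
$W{\left(k \right)} = 2 k$
$X 95 + W{\left(176 \right)} = 108 \cdot 95 + 2 \cdot 176 = 10260 + 352 = 10612$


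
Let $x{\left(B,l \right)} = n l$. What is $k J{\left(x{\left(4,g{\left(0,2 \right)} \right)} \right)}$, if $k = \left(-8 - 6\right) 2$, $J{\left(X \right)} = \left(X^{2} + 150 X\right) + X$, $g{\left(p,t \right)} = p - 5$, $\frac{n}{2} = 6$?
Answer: $152880$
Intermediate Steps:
$n = 12$ ($n = 2 \cdot 6 = 12$)
$g{\left(p,t \right)} = -5 + p$
$x{\left(B,l \right)} = 12 l$
$J{\left(X \right)} = X^{2} + 151 X$
$k = -28$ ($k = \left(-14\right) 2 = -28$)
$k J{\left(x{\left(4,g{\left(0,2 \right)} \right)} \right)} = - 28 \cdot 12 \left(-5 + 0\right) \left(151 + 12 \left(-5 + 0\right)\right) = - 28 \cdot 12 \left(-5\right) \left(151 + 12 \left(-5\right)\right) = - 28 \left(- 60 \left(151 - 60\right)\right) = - 28 \left(\left(-60\right) 91\right) = \left(-28\right) \left(-5460\right) = 152880$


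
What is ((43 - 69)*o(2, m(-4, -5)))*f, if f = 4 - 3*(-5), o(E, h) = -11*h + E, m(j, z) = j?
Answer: -22724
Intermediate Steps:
o(E, h) = E - 11*h
f = 19 (f = 4 + 15 = 19)
((43 - 69)*o(2, m(-4, -5)))*f = ((43 - 69)*(2 - 11*(-4)))*19 = -26*(2 + 44)*19 = -26*46*19 = -1196*19 = -22724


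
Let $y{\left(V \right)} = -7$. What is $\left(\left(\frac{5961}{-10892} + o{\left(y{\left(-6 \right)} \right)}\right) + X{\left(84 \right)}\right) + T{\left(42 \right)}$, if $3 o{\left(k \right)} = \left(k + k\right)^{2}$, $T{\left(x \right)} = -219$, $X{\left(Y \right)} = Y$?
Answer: $- \frac{2294311}{32676} \approx -70.214$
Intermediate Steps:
$o{\left(k \right)} = \frac{4 k^{2}}{3}$ ($o{\left(k \right)} = \frac{\left(k + k\right)^{2}}{3} = \frac{\left(2 k\right)^{2}}{3} = \frac{4 k^{2}}{3}$)
$\left(\left(\frac{5961}{-10892} + o{\left(y{\left(-6 \right)} \right)}\right) + X{\left(84 \right)}\right) + T{\left(42 \right)} = \left(\left(\frac{5961}{-10892} + \frac{4 \left(-7\right)^{2}}{3}\right) + 84\right) - 219 = \left(\left(5961 \left(- \frac{1}{10892}\right) + \frac{4}{3} \cdot 49\right) + 84\right) - 219 = \left(\left(- \frac{5961}{10892} + \frac{196}{3}\right) + 84\right) - 219 = \left(\frac{2116949}{32676} + 84\right) - 219 = \frac{4861733}{32676} - 219 = - \frac{2294311}{32676}$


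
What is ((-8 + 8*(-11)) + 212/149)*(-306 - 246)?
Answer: 7778784/149 ≈ 52207.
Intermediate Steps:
((-8 + 8*(-11)) + 212/149)*(-306 - 246) = ((-8 - 88) + 212*(1/149))*(-552) = (-96 + 212/149)*(-552) = -14092/149*(-552) = 7778784/149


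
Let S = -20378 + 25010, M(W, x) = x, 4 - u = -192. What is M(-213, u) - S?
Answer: -4436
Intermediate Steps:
u = 196 (u = 4 - 1*(-192) = 4 + 192 = 196)
S = 4632
M(-213, u) - S = 196 - 1*4632 = 196 - 4632 = -4436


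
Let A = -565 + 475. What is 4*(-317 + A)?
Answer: -1628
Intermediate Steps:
A = -90
4*(-317 + A) = 4*(-317 - 90) = 4*(-407) = -1628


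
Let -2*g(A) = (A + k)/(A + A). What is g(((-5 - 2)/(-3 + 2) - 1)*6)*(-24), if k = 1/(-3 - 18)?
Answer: 755/126 ≈ 5.9921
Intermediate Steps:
k = -1/21 (k = 1/(-21) = -1/21 ≈ -0.047619)
g(A) = -(-1/21 + A)/(4*A) (g(A) = -(A - 1/21)/(2*(A + A)) = -(-1/21 + A)/(2*(2*A)) = -(-1/21 + A)*1/(2*A)/2 = -(-1/21 + A)/(4*A))
g(((-5 - 2)/(-3 + 2) - 1)*6)*(-24) = ((1 - 21*((-5 - 2)/(-3 + 2) - 1)*6)/(84*((((-5 - 2)/(-3 + 2) - 1)*6))))*(-24) = ((1 - 21*(-7/(-1) - 1)*6)/(84*(((-7/(-1) - 1)*6))))*(-24) = ((1 - 21*(-7*(-1) - 1)*6)/(84*(((-7*(-1) - 1)*6))))*(-24) = ((1 - 21*(7 - 1)*6)/(84*(((7 - 1)*6))))*(-24) = ((1 - 126*6)/(84*((6*6))))*(-24) = ((1/84)*(1 - 21*36)/36)*(-24) = ((1/84)*(1/36)*(1 - 756))*(-24) = ((1/84)*(1/36)*(-755))*(-24) = -755/3024*(-24) = 755/126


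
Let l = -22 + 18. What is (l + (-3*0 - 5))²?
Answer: 81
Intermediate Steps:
l = -4
(l + (-3*0 - 5))² = (-4 + (-3*0 - 5))² = (-4 + (0 - 5))² = (-4 - 5)² = (-9)² = 81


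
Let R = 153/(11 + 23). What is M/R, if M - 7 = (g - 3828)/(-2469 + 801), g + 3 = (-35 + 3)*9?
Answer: 585/278 ≈ 2.1043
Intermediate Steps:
g = -291 (g = -3 + (-35 + 3)*9 = -3 - 32*9 = -3 - 288 = -291)
R = 9/2 (R = 153/34 = 153*(1/34) = 9/2 ≈ 4.5000)
M = 5265/556 (M = 7 + (-291 - 3828)/(-2469 + 801) = 7 - 4119/(-1668) = 7 - 4119*(-1/1668) = 7 + 1373/556 = 5265/556 ≈ 9.4694)
M/R = 5265/(556*(9/2)) = (5265/556)*(2/9) = 585/278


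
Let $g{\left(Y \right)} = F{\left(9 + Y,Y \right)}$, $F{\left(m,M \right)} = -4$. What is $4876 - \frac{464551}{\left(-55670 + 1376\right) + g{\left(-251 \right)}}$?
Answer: $\frac{265221599}{54298} \approx 4884.6$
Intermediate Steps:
$g{\left(Y \right)} = -4$
$4876 - \frac{464551}{\left(-55670 + 1376\right) + g{\left(-251 \right)}} = 4876 - \frac{464551}{\left(-55670 + 1376\right) - 4} = 4876 - \frac{464551}{-54294 - 4} = 4876 - \frac{464551}{-54298} = 4876 - - \frac{464551}{54298} = 4876 + \frac{464551}{54298} = \frac{265221599}{54298}$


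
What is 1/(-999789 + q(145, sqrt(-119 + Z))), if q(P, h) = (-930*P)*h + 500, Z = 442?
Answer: 999289/4875022261979 - 134850*sqrt(323)/4875022261979 ≈ -2.9216e-7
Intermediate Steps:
q(P, h) = 500 - 930*P*h (q(P, h) = -930*P*h + 500 = 500 - 930*P*h)
1/(-999789 + q(145, sqrt(-119 + Z))) = 1/(-999789 + (500 - 930*145*sqrt(-119 + 442))) = 1/(-999789 + (500 - 930*145*sqrt(323))) = 1/(-999789 + (500 - 134850*sqrt(323))) = 1/(-999289 - 134850*sqrt(323))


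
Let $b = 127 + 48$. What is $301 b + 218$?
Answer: $52893$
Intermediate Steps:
$b = 175$
$301 b + 218 = 301 \cdot 175 + 218 = 52675 + 218 = 52893$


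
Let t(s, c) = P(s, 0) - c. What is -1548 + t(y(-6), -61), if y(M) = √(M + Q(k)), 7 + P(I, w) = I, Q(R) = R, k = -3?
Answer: -1494 + 3*I ≈ -1494.0 + 3.0*I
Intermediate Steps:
P(I, w) = -7 + I
y(M) = √(-3 + M) (y(M) = √(M - 3) = √(-3 + M))
t(s, c) = -7 + s - c (t(s, c) = (-7 + s) - c = -7 + s - c)
-1548 + t(y(-6), -61) = -1548 + (-7 + √(-3 - 6) - 1*(-61)) = -1548 + (-7 + √(-9) + 61) = -1548 + (-7 + 3*I + 61) = -1548 + (54 + 3*I) = -1494 + 3*I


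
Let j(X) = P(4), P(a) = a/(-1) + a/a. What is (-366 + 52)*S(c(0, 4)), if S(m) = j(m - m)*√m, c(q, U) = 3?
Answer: 942*√3 ≈ 1631.6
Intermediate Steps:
P(a) = 1 - a (P(a) = a*(-1) + 1 = -a + 1 = 1 - a)
j(X) = -3 (j(X) = 1 - 1*4 = 1 - 4 = -3)
S(m) = -3*√m
(-366 + 52)*S(c(0, 4)) = (-366 + 52)*(-3*√3) = -(-942)*√3 = 942*√3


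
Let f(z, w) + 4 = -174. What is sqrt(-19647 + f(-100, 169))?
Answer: 5*I*sqrt(793) ≈ 140.8*I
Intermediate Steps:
f(z, w) = -178 (f(z, w) = -4 - 174 = -178)
sqrt(-19647 + f(-100, 169)) = sqrt(-19647 - 178) = sqrt(-19825) = 5*I*sqrt(793)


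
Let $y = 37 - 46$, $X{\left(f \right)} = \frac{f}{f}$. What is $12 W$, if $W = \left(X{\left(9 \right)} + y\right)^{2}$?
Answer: $768$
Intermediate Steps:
$X{\left(f \right)} = 1$
$y = -9$
$W = 64$ ($W = \left(1 - 9\right)^{2} = \left(-8\right)^{2} = 64$)
$12 W = 12 \cdot 64 = 768$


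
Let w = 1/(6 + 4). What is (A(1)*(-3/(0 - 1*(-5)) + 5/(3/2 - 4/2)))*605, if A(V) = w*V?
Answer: -6413/10 ≈ -641.30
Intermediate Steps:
w = 1/10 ≈ 0.10000
A(V) = V/10
(A(1)*(-3/(0 - 1*(-5)) + 5/(3/2 - 4/2)))*605 = (((1/10)*1)*(-3/(0 - 1*(-5)) + 5/(3/2 - 4/2)))*605 = ((-3/(0 + 5) + 5/(3*(1/2) - 4*1/2))/10)*605 = ((-3/5 + 5/(3/2 - 2))/10)*605 = ((-3*1/5 + 5/(-1/2))/10)*605 = ((-3/5 + 5*(-2))/10)*605 = ((-3/5 - 10)/10)*605 = ((1/10)*(-53/5))*605 = -53/50*605 = -6413/10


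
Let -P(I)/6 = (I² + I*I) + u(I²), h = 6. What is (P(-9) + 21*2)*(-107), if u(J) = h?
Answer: 103362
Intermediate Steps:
u(J) = 6
P(I) = -36 - 12*I² (P(I) = -6*((I² + I*I) + 6) = -6*((I² + I²) + 6) = -6*(2*I² + 6) = -6*(6 + 2*I²) = -36 - 12*I²)
(P(-9) + 21*2)*(-107) = ((-36 - 12*(-9)²) + 21*2)*(-107) = ((-36 - 12*81) + 42)*(-107) = ((-36 - 972) + 42)*(-107) = (-1008 + 42)*(-107) = -966*(-107) = 103362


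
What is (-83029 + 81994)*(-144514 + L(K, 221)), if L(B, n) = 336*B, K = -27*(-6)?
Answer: 93234870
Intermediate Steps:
K = 162
(-83029 + 81994)*(-144514 + L(K, 221)) = (-83029 + 81994)*(-144514 + 336*162) = -1035*(-144514 + 54432) = -1035*(-90082) = 93234870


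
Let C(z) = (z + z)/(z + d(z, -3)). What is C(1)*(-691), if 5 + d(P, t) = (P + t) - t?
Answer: 1382/3 ≈ 460.67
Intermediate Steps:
d(P, t) = -5 + P (d(P, t) = -5 + ((P + t) - t) = -5 + P)
C(z) = 2*z/(-5 + 2*z) (C(z) = (z + z)/(z + (-5 + z)) = (2*z)/(-5 + 2*z) = 2*z/(-5 + 2*z))
C(1)*(-691) = (2*1/(-5 + 2*1))*(-691) = (2*1/(-5 + 2))*(-691) = (2*1/(-3))*(-691) = (2*1*(-1/3))*(-691) = -2/3*(-691) = 1382/3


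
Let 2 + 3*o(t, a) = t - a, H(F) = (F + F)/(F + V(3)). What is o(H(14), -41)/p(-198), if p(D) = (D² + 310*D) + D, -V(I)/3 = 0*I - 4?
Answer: -521/872586 ≈ -0.00059708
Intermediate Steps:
V(I) = 12 (V(I) = -3*(0*I - 4) = -3*(0 - 4) = -3*(-4) = 12)
H(F) = 2*F/(12 + F) (H(F) = (F + F)/(F + 12) = (2*F)/(12 + F) = 2*F/(12 + F))
p(D) = D² + 311*D
o(t, a) = -⅔ - a/3 + t/3 (o(t, a) = -⅔ + (t - a)/3 = -⅔ + (-a/3 + t/3) = -⅔ - a/3 + t/3)
o(H(14), -41)/p(-198) = (-⅔ - ⅓*(-41) + (2*14/(12 + 14))/3)/((-198*(311 - 198))) = (-⅔ + 41/3 + (2*14/26)/3)/((-198*113)) = (-⅔ + 41/3 + (2*14*(1/26))/3)/(-22374) = (-⅔ + 41/3 + (⅓)*(14/13))*(-1/22374) = (-⅔ + 41/3 + 14/39)*(-1/22374) = (521/39)*(-1/22374) = -521/872586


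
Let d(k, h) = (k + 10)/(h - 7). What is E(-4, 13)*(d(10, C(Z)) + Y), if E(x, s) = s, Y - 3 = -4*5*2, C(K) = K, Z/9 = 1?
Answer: -351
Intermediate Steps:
Z = 9 (Z = 9*1 = 9)
Y = -37 (Y = 3 - 4*5*2 = 3 - 20*2 = 3 - 40 = -37)
d(k, h) = (10 + k)/(-7 + h)
E(-4, 13)*(d(10, C(Z)) + Y) = 13*((10 + 10)/(-7 + 9) - 37) = 13*(20/2 - 37) = 13*((1/2)*20 - 37) = 13*(10 - 37) = 13*(-27) = -351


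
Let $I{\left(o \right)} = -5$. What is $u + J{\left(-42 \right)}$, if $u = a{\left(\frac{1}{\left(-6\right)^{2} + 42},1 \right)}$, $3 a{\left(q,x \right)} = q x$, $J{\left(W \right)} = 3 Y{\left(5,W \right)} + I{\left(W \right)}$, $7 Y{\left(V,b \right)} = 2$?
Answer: $- \frac{6779}{1638} \approx -4.1386$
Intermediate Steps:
$Y{\left(V,b \right)} = \frac{2}{7}$ ($Y{\left(V,b \right)} = \frac{1}{7} \cdot 2 = \frac{2}{7}$)
$J{\left(W \right)} = - \frac{29}{7}$ ($J{\left(W \right)} = 3 \cdot \frac{2}{7} - 5 = \frac{6}{7} - 5 = - \frac{29}{7}$)
$a{\left(q,x \right)} = \frac{q x}{3}$
$u = \frac{1}{234}$ ($u = \frac{1}{3} \frac{1}{\left(-6\right)^{2} + 42} \cdot 1 = \frac{1}{3} \frac{1}{36 + 42} \cdot 1 = \frac{1}{3} \cdot \frac{1}{78} \cdot 1 = \frac{1}{234} \approx 0.0042735$)
$u + J{\left(-42 \right)} = \frac{1}{234} - \frac{29}{7} = - \frac{6779}{1638}$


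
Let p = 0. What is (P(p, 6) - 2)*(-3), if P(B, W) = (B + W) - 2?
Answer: -6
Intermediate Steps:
P(B, W) = -2 + B + W
(P(p, 6) - 2)*(-3) = ((-2 + 0 + 6) - 2)*(-3) = (4 - 2)*(-3) = 2*(-3) = -6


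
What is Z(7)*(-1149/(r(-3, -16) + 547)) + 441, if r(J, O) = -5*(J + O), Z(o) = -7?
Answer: 97055/214 ≈ 453.53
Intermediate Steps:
r(J, O) = -5*J - 5*O
Z(7)*(-1149/(r(-3, -16) + 547)) + 441 = -(-8043)/((-5*(-3) - 5*(-16)) + 547) + 441 = -(-8043)/((15 + 80) + 547) + 441 = -(-8043)/(95 + 547) + 441 = -(-8043)/642 + 441 = -7*(-383/214) + 441 = 2681/214 + 441 = 97055/214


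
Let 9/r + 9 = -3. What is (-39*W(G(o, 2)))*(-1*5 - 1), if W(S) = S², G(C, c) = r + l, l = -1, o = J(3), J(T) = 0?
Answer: 5733/8 ≈ 716.63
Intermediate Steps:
o = 0
r = -¾ (r = 9/(-9 - 3) = 9/(-12) = 9*(-1/12) = -¾ ≈ -0.75000)
G(C, c) = -7/4 (G(C, c) = -¾ - 1 = -7/4)
(-39*W(G(o, 2)))*(-1*5 - 1) = (-39*(-7/4)²)*(-1*5 - 1) = (-39*49/16)*(-5 - 1) = -1911/16*(-6) = 5733/8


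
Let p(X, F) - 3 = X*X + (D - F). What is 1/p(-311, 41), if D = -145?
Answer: 1/96538 ≈ 1.0359e-5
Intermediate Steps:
p(X, F) = -142 + X² - F (p(X, F) = 3 + (X*X + (-145 - F)) = 3 + (X² + (-145 - F)) = 3 + (-145 + X² - F) = -142 + X² - F)
1/p(-311, 41) = 1/(-142 + (-311)² - 1*41) = 1/(-142 + 96721 - 41) = 1/96538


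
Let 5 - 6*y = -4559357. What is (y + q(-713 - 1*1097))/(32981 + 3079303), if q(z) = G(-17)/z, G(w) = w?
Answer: 4126222661/16899702120 ≈ 0.24416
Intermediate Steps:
y = 2279681/3 (y = 5/6 - 1/6*(-4559357) = 5/6 + 4559357/6 = 2279681/3 ≈ 7.5989e+5)
q(z) = -17/z
(y + q(-713 - 1*1097))/(32981 + 3079303) = (2279681/3 - 17/(-713 - 1*1097))/(32981 + 3079303) = (2279681/3 - 17/(-713 - 1097))/3112284 = (2279681/3 - 17/(-1810))*(1/3112284) = (2279681/3 - 17*(-1/1810))*(1/3112284) = (2279681/3 + 17/1810)*(1/3112284) = (4126222661/5430)*(1/3112284) = 4126222661/16899702120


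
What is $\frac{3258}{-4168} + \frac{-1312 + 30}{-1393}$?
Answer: $\frac{402491}{2903012} \approx 0.13865$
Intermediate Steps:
$\frac{3258}{-4168} + \frac{-1312 + 30}{-1393} = 3258 \left(- \frac{1}{4168}\right) - - \frac{1282}{1393} = - \frac{1629}{2084} + \frac{1282}{1393} = \frac{402491}{2903012}$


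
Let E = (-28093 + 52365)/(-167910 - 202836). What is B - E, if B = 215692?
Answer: 39983485252/185373 ≈ 2.1569e+5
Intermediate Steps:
E = -12136/185373 (E = 24272/(-370746) = 24272*(-1/370746) = -12136/185373 ≈ -0.065468)
B - E = 215692 - 1*(-12136/185373) = 215692 + 12136/185373 = 39983485252/185373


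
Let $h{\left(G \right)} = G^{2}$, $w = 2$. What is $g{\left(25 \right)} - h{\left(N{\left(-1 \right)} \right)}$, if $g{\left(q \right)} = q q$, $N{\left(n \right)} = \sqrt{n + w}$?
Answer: $624$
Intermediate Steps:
$N{\left(n \right)} = \sqrt{2 + n}$ ($N{\left(n \right)} = \sqrt{n + 2} = \sqrt{2 + n}$)
$g{\left(q \right)} = q^{2}$
$g{\left(25 \right)} - h{\left(N{\left(-1 \right)} \right)} = 25^{2} - \left(\sqrt{2 - 1}\right)^{2} = 625 - \left(\sqrt{1}\right)^{2} = 625 - 1^{2} = 625 - 1 = 624$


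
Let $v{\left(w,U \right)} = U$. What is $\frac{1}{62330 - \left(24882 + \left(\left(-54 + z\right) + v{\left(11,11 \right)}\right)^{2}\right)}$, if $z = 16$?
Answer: $\frac{1}{36719} \approx 2.7234 \cdot 10^{-5}$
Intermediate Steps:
$\frac{1}{62330 - \left(24882 + \left(\left(-54 + z\right) + v{\left(11,11 \right)}\right)^{2}\right)} = \frac{1}{62330 - \left(24882 + \left(\left(-54 + 16\right) + 11\right)^{2}\right)} = \frac{1}{62330 - \left(24882 + \left(-38 + 11\right)^{2}\right)} = \frac{1}{62330 - 25611} = \frac{1}{36719}$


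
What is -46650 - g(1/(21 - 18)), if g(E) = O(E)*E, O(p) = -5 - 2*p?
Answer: -419833/9 ≈ -46648.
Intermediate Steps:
g(E) = E*(-5 - 2*E) (g(E) = (-5 - 2*E)*E = E*(-5 - 2*E))
-46650 - g(1/(21 - 18)) = -46650 - (-1)*(5 + 2/(21 - 18))/(21 - 18) = -46650 - (-1)*(5 + 2/3)/3 = -46650 - (-1)*17/(3*3) = -46650 - 1*(-17/9) = -46650 + 17/9 = -419833/9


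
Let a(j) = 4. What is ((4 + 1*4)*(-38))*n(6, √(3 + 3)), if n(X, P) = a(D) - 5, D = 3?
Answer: 304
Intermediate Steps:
n(X, P) = -1 (n(X, P) = 4 - 5 = -1)
((4 + 1*4)*(-38))*n(6, √(3 + 3)) = ((4 + 1*4)*(-38))*(-1) = ((4 + 4)*(-38))*(-1) = (8*(-38))*(-1) = -304*(-1) = 304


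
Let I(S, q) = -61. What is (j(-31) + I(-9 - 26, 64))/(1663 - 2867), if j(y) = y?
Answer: 23/301 ≈ 0.076412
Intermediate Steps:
(j(-31) + I(-9 - 26, 64))/(1663 - 2867) = (-31 - 61)/(1663 - 2867) = -92/(-1204) = -92*(-1/1204) = 23/301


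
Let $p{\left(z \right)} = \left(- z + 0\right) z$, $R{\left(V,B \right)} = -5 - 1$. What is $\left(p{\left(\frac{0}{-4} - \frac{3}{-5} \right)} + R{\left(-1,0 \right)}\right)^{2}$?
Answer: $\frac{25281}{625} \approx 40.45$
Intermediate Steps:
$R{\left(V,B \right)} = -6$ ($R{\left(V,B \right)} = -5 - 1 = -6$)
$p{\left(z \right)} = - z^{2}$ ($p{\left(z \right)} = - z z = - z^{2}$)
$\left(p{\left(\frac{0}{-4} - \frac{3}{-5} \right)} + R{\left(-1,0 \right)}\right)^{2} = \left(- \left(\frac{0}{-4} - \frac{3}{-5}\right)^{2} - 6\right)^{2} = \left(- \left(0 \left(- \frac{1}{4}\right) - - \frac{3}{5}\right)^{2} - 6\right)^{2} = \left(- \left(0 + \frac{3}{5}\right)^{2} - 6\right)^{2} = \left(- \left(\frac{3}{5}\right)^{2} - 6\right)^{2} = \left(\left(-1\right) \frac{9}{25} - 6\right)^{2} = \left(- \frac{9}{25} - 6\right)^{2} = \left(- \frac{159}{25}\right)^{2} = \frac{25281}{625}$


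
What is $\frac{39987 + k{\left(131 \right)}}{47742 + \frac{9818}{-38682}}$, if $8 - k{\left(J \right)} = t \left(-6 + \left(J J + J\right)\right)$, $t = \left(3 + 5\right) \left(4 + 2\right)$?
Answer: $- \frac{15274225953}{923373113} \approx -16.542$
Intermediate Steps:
$t = 48$ ($t = 8 \cdot 6 = 48$)
$k{\left(J \right)} = 296 - 48 J - 48 J^{2}$ ($k{\left(J \right)} = 8 - 48 \left(-6 + \left(J J + J\right)\right) = 8 - 48 \left(-6 + \left(J^{2} + J\right)\right) = 8 - 48 \left(-6 + \left(J + J^{2}\right)\right) = 8 - 48 \left(-6 + J + J^{2}\right) = 8 - \left(-288 + 48 J + 48 J^{2}\right) = 296 - 48 J - 48 J^{2}$)
$\frac{39987 + k{\left(131 \right)}}{47742 + \frac{9818}{-38682}} = \frac{39987 - \left(5992 + 823728\right)}{47742 + \frac{9818}{-38682}} = \frac{39987 - 829720}{47742 + 9818 \left(- \frac{1}{38682}\right)} = \frac{39987 - 829720}{47742 - \frac{4909}{19341}} = \frac{39987 - 829720}{\frac{923373113}{19341}} = \left(-789733\right) \frac{19341}{923373113} = - \frac{15274225953}{923373113}$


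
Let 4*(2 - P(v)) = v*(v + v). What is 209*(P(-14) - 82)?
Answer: -37202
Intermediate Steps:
P(v) = 2 - v²/2 (P(v) = 2 - v*(v + v)/4 = 2 - v*2*v/4 = 2 - v²/2)
209*(P(-14) - 82) = 209*((2 - ½*(-14)²) - 82) = 209*((2 - ½*196) - 82) = 209*((2 - 98) - 82) = 209*(-96 - 82) = 209*(-178) = -37202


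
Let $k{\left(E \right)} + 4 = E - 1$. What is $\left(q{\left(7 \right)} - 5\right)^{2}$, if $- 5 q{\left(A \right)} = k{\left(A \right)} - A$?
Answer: $16$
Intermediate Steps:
$k{\left(E \right)} = -5 + E$ ($k{\left(E \right)} = -4 + \left(E - 1\right) = -4 + \left(-1 + E\right) = -5 + E$)
$q{\left(A \right)} = 1$ ($q{\left(A \right)} = - \frac{\left(-5 + A\right) - A}{5} = \left(- \frac{1}{5}\right) \left(-5\right) = 1$)
$\left(q{\left(7 \right)} - 5\right)^{2} = \left(1 - 5\right)^{2} = \left(-4\right)^{2} = 16$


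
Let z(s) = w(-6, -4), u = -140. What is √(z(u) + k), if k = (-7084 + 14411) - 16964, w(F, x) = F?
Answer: I*√9643 ≈ 98.199*I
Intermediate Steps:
z(s) = -6
k = -9637 (k = 7327 - 16964 = -9637)
√(z(u) + k) = √(-6 - 9637) = √(-9643) = I*√9643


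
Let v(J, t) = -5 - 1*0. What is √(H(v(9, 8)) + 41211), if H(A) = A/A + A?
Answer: √41207 ≈ 203.00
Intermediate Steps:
v(J, t) = -5 (v(J, t) = -5 + 0 = -5)
H(A) = 1 + A
√(H(v(9, 8)) + 41211) = √((1 - 5) + 41211) = √(-4 + 41211) = √41207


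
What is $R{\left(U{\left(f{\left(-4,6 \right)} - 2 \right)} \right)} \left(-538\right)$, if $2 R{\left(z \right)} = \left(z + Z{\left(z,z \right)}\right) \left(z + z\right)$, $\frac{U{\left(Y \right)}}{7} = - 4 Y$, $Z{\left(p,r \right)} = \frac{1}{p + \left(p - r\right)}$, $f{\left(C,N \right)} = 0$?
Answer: $-1687706$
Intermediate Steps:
$Z{\left(p,r \right)} = \frac{1}{- r + 2 p}$
$U{\left(Y \right)} = - 28 Y$ ($U{\left(Y \right)} = 7 \left(- 4 Y\right) = - 28 Y$)
$R{\left(z \right)} = z \left(z + \frac{1}{z}\right)$ ($R{\left(z \right)} = \frac{\left(z + \frac{1}{- z + 2 z}\right) \left(z + z\right)}{2} = \frac{\left(z + \frac{1}{z}\right) 2 z}{2} = \frac{2 z \left(z + \frac{1}{z}\right)}{2} = z \left(z + \frac{1}{z}\right)$)
$R{\left(U{\left(f{\left(-4,6 \right)} - 2 \right)} \right)} \left(-538\right) = \left(1 + \left(- 28 \left(0 - 2\right)\right)^{2}\right) \left(-538\right) = \left(1 + \left(\left(-28\right) \left(-2\right)\right)^{2}\right) \left(-538\right) = \left(1 + 56^{2}\right) \left(-538\right) = \left(1 + 3136\right) \left(-538\right) = 3137 \left(-538\right) = -1687706$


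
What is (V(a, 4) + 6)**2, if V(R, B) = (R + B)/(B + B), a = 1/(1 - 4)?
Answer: 24025/576 ≈ 41.710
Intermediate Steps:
a = -1/3 (a = 1/(-3) = -1/3 ≈ -0.33333)
V(R, B) = (B + R)/(2*B) (V(R, B) = (B + R)/((2*B)) = (B + R)*(1/(2*B)) = (B + R)/(2*B))
(V(a, 4) + 6)**2 = ((1/2)*(4 - 1/3)/4 + 6)**2 = ((1/2)*(1/4)*(11/3) + 6)**2 = (11/24 + 6)**2 = (155/24)**2 = 24025/576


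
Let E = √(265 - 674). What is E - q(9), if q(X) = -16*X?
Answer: 144 + I*√409 ≈ 144.0 + 20.224*I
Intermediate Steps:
E = I*√409 (E = √(-409) = I*√409 ≈ 20.224*I)
E - q(9) = I*√409 - (-16)*9 = I*√409 - 1*(-144) = I*√409 + 144 = 144 + I*√409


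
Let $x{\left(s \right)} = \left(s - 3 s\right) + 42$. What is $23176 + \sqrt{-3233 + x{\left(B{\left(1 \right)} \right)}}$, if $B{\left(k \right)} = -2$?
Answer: $23176 + i \sqrt{3187} \approx 23176.0 + 56.453 i$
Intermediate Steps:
$x{\left(s \right)} = 42 - 2 s$ ($x{\left(s \right)} = - 2 s + 42 = 42 - 2 s$)
$23176 + \sqrt{-3233 + x{\left(B{\left(1 \right)} \right)}} = 23176 + \sqrt{-3233 + \left(42 - -4\right)} = 23176 + \sqrt{-3233 + \left(42 + 4\right)} = 23176 + \sqrt{-3233 + 46} = 23176 + \sqrt{-3187} = 23176 + i \sqrt{3187}$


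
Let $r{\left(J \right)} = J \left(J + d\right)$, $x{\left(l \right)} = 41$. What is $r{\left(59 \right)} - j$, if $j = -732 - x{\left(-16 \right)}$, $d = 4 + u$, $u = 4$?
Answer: $4726$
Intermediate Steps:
$d = 8$ ($d = 4 + 4 = 8$)
$j = -773$ ($j = -732 - 41 = -773$)
$r{\left(J \right)} = J \left(8 + J\right)$ ($r{\left(J \right)} = J \left(J + 8\right) = J \left(8 + J\right)$)
$r{\left(59 \right)} - j = 59 \left(8 + 59\right) - -773 = 59 \cdot 67 + 773 = 3953 + 773 = 4726$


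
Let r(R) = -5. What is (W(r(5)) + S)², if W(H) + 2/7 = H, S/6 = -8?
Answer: 139129/49 ≈ 2839.4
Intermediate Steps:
S = -48 (S = 6*(-8) = -48)
W(H) = -2/7 + H
(W(r(5)) + S)² = ((-2/7 - 5) - 48)² = (-37/7 - 48)² = (-373/7)² = 139129/49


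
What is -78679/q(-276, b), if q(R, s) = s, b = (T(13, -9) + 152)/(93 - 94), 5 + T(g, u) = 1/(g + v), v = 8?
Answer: 1652259/3088 ≈ 535.06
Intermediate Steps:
T(g, u) = -5 + 1/(8 + g) (T(g, u) = -5 + 1/(g + 8) = -5 + 1/(8 + g))
b = -3088/21 (b = ((-39 - 5*13)/(8 + 13) + 152)/(93 - 94) = ((-39 - 65)/21 + 152)/(-1) = ((1/21)*(-104) + 152)*(-1) = (-104/21 + 152)*(-1) = (3088/21)*(-1) = -3088/21 ≈ -147.05)
-78679/q(-276, b) = -78679/(-3088/21) = -78679*(-21/3088) = 1652259/3088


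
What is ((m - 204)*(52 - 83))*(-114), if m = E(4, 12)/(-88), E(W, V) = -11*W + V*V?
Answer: -7974471/11 ≈ -7.2495e+5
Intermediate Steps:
E(W, V) = V² - 11*W (E(W, V) = -11*W + V² = V² - 11*W)
m = -25/22 (m = (12² - 11*4)/(-88) = (144 - 44)*(-1/88) = 100*(-1/88) = -25/22 ≈ -1.1364)
((m - 204)*(52 - 83))*(-114) = ((-25/22 - 204)*(52 - 83))*(-114) = -4513/22*(-31)*(-114) = (139903/22)*(-114) = -7974471/11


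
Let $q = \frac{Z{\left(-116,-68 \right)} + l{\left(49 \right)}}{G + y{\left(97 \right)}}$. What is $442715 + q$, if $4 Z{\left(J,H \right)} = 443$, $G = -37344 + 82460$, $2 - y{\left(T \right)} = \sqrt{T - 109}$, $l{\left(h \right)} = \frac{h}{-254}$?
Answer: $\frac{228906243472946077}{517051019744} + \frac{56163 i \sqrt{3}}{517051019744} \approx 4.4272 \cdot 10^{5} + 1.8814 \cdot 10^{-7} i$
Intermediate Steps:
$l{\left(h \right)} = - \frac{h}{254}$ ($l{\left(h \right)} = h \left(- \frac{1}{254}\right) = - \frac{h}{254}$)
$y{\left(T \right)} = 2 - \sqrt{-109 + T}$ ($y{\left(T \right)} = 2 - \sqrt{T - 109} = 2 - \sqrt{-109 + T}$)
$G = 45116$
$Z{\left(J,H \right)} = \frac{443}{4}$ ($Z{\left(J,H \right)} = \frac{1}{4} \cdot 443 = \frac{443}{4}$)
$q = \frac{56163}{508 \left(45118 - 2 i \sqrt{3}\right)}$ ($q = \frac{\frac{443}{4} - \frac{49}{254}}{45116 + \left(2 - \sqrt{-109 + 97}\right)} = \frac{\frac{443}{4} - \frac{49}{254}}{45116 + \left(2 - \sqrt{-12}\right)} = \frac{56163}{508 \left(45116 + \left(2 - 2 i \sqrt{3}\right)\right)} = \frac{56163}{508 \left(45118 - 2 i \sqrt{3}\right)} \approx 0.0024504 + 1.8814 \cdot 10^{-7} i$)
$442715 + q = 442715 + \left(\frac{1266981117}{517051019744} + \frac{56163 i \sqrt{3}}{517051019744}\right) = \frac{228906243472946077}{517051019744} + \frac{56163 i \sqrt{3}}{517051019744}$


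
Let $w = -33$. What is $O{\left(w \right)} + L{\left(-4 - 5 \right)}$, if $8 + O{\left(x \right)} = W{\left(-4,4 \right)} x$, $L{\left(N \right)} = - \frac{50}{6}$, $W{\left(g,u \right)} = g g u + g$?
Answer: $- \frac{5989}{3} \approx -1996.3$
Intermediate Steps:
$W{\left(g,u \right)} = g + u g^{2}$ ($W{\left(g,u \right)} = g^{2} u + g = u g^{2} + g = g + u g^{2}$)
$L{\left(N \right)} = - \frac{25}{3}$ ($L{\left(N \right)} = \left(-50\right) \frac{1}{6} = - \frac{25}{3}$)
$O{\left(x \right)} = -8 + 60 x$ ($O{\left(x \right)} = -8 + - 4 \left(1 - 16\right) x = -8 + \left(-4\right) \left(-15\right) x = -8 + 60 x$)
$O{\left(w \right)} + L{\left(-4 - 5 \right)} = \left(-8 + 60 \left(-33\right)\right) - \frac{25}{3} = \left(-8 - 1980\right) - \frac{25}{3} = -1988 - \frac{25}{3} = - \frac{5989}{3}$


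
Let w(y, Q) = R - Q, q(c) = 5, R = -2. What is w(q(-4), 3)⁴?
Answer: 625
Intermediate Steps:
w(y, Q) = -2 - Q
w(q(-4), 3)⁴ = (-2 - 1*3)⁴ = (-2 - 3)⁴ = (-5)⁴ = 625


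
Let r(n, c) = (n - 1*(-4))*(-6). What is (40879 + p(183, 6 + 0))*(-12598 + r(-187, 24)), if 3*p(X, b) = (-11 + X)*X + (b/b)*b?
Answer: -590789500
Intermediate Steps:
r(n, c) = -24 - 6*n (r(n, c) = (n + 4)*(-6) = (4 + n)*(-6) = -24 - 6*n)
p(X, b) = b/3 + X*(-11 + X)/3 (p(X, b) = ((-11 + X)*X + (b/b)*b)/3 = (X*(-11 + X) + 1*b)/3 = (X*(-11 + X) + b)/3 = (b + X*(-11 + X))/3 = b/3 + X*(-11 + X)/3)
(40879 + p(183, 6 + 0))*(-12598 + r(-187, 24)) = (40879 + (-11/3*183 + (6 + 0)/3 + (⅓)*183²))*(-12598 + (-24 - 6*(-187))) = (40879 + (-671 + (⅓)*6 + (⅓)*33489))*(-12598 + (-24 + 1122)) = (40879 + (-671 + 2 + 11163))*(-12598 + 1098) = (40879 + 10494)*(-11500) = 51373*(-11500) = -590789500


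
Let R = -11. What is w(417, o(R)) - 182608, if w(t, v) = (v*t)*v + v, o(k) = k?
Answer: -132162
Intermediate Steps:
w(t, v) = v + t*v**2 (w(t, v) = (t*v)*v + v = t*v**2 + v = v + t*v**2)
w(417, o(R)) - 182608 = -11*(1 + 417*(-11)) - 182608 = -11*(1 - 4587) - 182608 = -11*(-4586) - 182608 = 50446 - 182608 = -132162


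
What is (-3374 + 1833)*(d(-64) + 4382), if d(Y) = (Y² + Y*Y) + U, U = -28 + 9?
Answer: -19347255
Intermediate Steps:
U = -19
d(Y) = -19 + 2*Y² (d(Y) = (Y² + Y*Y) - 19 = (Y² + Y²) - 19 = 2*Y² - 19 = -19 + 2*Y²)
(-3374 + 1833)*(d(-64) + 4382) = (-3374 + 1833)*((-19 + 2*(-64)²) + 4382) = -1541*((-19 + 2*4096) + 4382) = -1541*((-19 + 8192) + 4382) = -1541*(8173 + 4382) = -1541*12555 = -19347255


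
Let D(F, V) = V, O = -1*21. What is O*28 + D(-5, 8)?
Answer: -580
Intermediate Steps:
O = -21
O*28 + D(-5, 8) = -21*28 + 8 = -588 + 8 = -580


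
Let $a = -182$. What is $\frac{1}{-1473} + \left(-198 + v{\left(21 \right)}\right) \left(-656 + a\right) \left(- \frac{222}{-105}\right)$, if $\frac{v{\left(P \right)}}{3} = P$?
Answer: $\frac{2466279245}{10311} \approx 2.3919 \cdot 10^{5}$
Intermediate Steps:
$v{\left(P \right)} = 3 P$
$\frac{1}{-1473} + \left(-198 + v{\left(21 \right)}\right) \left(-656 + a\right) \left(- \frac{222}{-105}\right) = \frac{1}{-1473} + \left(-198 + 3 \cdot 21\right) \left(-656 - 182\right) \left(- \frac{222}{-105}\right) = - \frac{1}{1473} + \left(-198 + 63\right) \left(-838\right) \left(\left(-222\right) \left(- \frac{1}{105}\right)\right) = - \frac{1}{1473} + \left(-135\right) \left(-838\right) \frac{74}{35} = - \frac{1}{1473} + 113130 \cdot \frac{74}{35} = - \frac{1}{1473} + \frac{1674324}{7} = \frac{2466279245}{10311}$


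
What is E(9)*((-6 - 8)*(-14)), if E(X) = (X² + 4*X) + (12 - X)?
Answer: 23520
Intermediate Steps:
E(X) = 12 + X² + 3*X
E(9)*((-6 - 8)*(-14)) = (12 + 9² + 3*9)*((-6 - 8)*(-14)) = (12 + 81 + 27)*(-14*(-14)) = 120*196 = 23520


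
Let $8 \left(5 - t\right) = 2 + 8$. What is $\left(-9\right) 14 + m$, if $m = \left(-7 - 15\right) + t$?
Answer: $- \frac{577}{4} \approx -144.25$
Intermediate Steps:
$t = \frac{15}{4}$ ($t = 5 - \frac{2 + 8}{8} = 5 - \frac{5}{4} = \frac{15}{4} \approx 3.75$)
$m = - \frac{73}{4}$ ($m = \left(-7 - 15\right) + \frac{15}{4} = -22 + \frac{15}{4} = - \frac{73}{4} \approx -18.25$)
$\left(-9\right) 14 + m = \left(-9\right) 14 - \frac{73}{4} = -126 - \frac{73}{4} = - \frac{577}{4}$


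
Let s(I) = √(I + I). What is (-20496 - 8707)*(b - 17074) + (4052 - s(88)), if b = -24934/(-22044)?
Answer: 5495382293827/11022 - 4*√11 ≈ 4.9858e+8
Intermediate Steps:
b = 12467/11022 (b = -24934*(-1/22044) = 12467/11022 ≈ 1.1311)
s(I) = √2*√I (s(I) = √(2*I) = √2*√I)
(-20496 - 8707)*(b - 17074) + (4052 - s(88)) = (-20496 - 8707)*(12467/11022 - 17074) + (4052 - √2*√88) = -29203*(-188177161/11022) + (4052 - √2*2*√22) = 5495337632683/11022 + (4052 - 4*√11) = 5495382293827/11022 - 4*√11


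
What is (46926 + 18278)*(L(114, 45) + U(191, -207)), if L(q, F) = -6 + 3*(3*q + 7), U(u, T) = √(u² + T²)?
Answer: 67877364 + 65204*√79330 ≈ 8.6242e+7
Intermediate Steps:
U(u, T) = √(T² + u²)
L(q, F) = 15 + 9*q (L(q, F) = -6 + 3*(7 + 3*q) = -6 + (21 + 9*q) = 15 + 9*q)
(46926 + 18278)*(L(114, 45) + U(191, -207)) = (46926 + 18278)*((15 + 9*114) + √((-207)² + 191²)) = 65204*((15 + 1026) + √(42849 + 36481)) = 65204*(1041 + √79330) = 67877364 + 65204*√79330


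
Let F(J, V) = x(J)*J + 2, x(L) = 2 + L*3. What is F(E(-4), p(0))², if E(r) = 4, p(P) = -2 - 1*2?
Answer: 3364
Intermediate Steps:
p(P) = -4 (p(P) = -2 - 2 = -4)
x(L) = 2 + 3*L
F(J, V) = 2 + J*(2 + 3*J) (F(J, V) = (2 + 3*J)*J + 2 = J*(2 + 3*J) + 2 = 2 + J*(2 + 3*J))
F(E(-4), p(0))² = (2 + 4*(2 + 3*4))² = (2 + 4*(2 + 12))² = (2 + 4*14)² = (2 + 56)² = 58² = 3364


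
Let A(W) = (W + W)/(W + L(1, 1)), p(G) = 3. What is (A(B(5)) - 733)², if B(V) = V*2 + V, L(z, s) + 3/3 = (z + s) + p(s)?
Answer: 193126609/361 ≈ 5.3498e+5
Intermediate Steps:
L(z, s) = 2 + s + z (L(z, s) = -1 + ((z + s) + 3) = -1 + ((s + z) + 3) = -1 + (3 + s + z) = 2 + s + z)
B(V) = 3*V (B(V) = 2*V + V = 3*V)
A(W) = 2*W/(4 + W) (A(W) = (W + W)/(W + (2 + 1 + 1)) = (2*W)/(W + 4) = (2*W)/(4 + W) = 2*W/(4 + W))
(A(B(5)) - 733)² = (2*(3*5)/(4 + 3*5) - 733)² = (2*15/(4 + 15) - 733)² = (2*15/19 - 733)² = (2*15*(1/19) - 733)² = (30/19 - 733)² = (-13897/19)² = 193126609/361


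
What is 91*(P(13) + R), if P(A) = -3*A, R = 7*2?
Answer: -2275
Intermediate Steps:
R = 14
91*(P(13) + R) = 91*(-3*13 + 14) = 91*(-39 + 14) = 91*(-25) = -2275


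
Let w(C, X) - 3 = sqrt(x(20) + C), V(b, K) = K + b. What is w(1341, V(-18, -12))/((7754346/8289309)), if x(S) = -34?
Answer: 2763103/861594 + 2763103*sqrt(1307)/2584782 ≈ 41.854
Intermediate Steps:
w(C, X) = 3 + sqrt(-34 + C)
w(1341, V(-18, -12))/((7754346/8289309)) = (3 + sqrt(-34 + 1341))/((7754346/8289309)) = (3 + sqrt(1307))/((7754346*(1/8289309))) = (3 + sqrt(1307))/(2584782/2763103) = (3 + sqrt(1307))*(2763103/2584782) = 2763103/861594 + 2763103*sqrt(1307)/2584782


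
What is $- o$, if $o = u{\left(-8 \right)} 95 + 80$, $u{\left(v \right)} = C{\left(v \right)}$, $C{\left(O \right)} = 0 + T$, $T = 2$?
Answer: $-270$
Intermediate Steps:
$C{\left(O \right)} = 2$ ($C{\left(O \right)} = 0 + 2 = 2$)
$u{\left(v \right)} = 2$
$o = 270$ ($o = 2 \cdot 95 + 80 = 190 + 80 = 270$)
$- o = \left(-1\right) 270 = -270$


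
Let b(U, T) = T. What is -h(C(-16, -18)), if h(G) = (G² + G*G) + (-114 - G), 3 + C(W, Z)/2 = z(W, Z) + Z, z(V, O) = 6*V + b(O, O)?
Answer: -145956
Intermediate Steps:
z(V, O) = O + 6*V (z(V, O) = 6*V + O = O + 6*V)
C(W, Z) = -6 + 4*Z + 12*W (C(W, Z) = -6 + 2*((Z + 6*W) + Z) = -6 + 2*(2*Z + 6*W) = -6 + (4*Z + 12*W) = -6 + 4*Z + 12*W)
h(G) = -114 - G + 2*G² (h(G) = (G² + G²) + (-114 - G) = 2*G² + (-114 - G) = -114 - G + 2*G²)
-h(C(-16, -18)) = -(-114 - (-6 + 4*(-18) + 12*(-16)) + 2*(-6 + 4*(-18) + 12*(-16))²) = -(-114 - (-6 - 72 - 192) + 2*(-6 - 72 - 192)²) = -(-114 - 1*(-270) + 2*(-270)²) = -(-114 + 270 + 2*72900) = -(-114 + 270 + 145800) = -1*145956 = -145956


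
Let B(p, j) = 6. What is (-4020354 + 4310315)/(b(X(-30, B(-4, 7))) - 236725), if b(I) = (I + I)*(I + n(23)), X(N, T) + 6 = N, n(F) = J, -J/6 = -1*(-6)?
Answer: -12607/10067 ≈ -1.2523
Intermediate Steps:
J = -36 (J = -(-6)*(-6) = -6*6 = -36)
n(F) = -36
X(N, T) = -6 + N
b(I) = 2*I*(-36 + I) (b(I) = (I + I)*(I - 36) = (2*I)*(-36 + I) = 2*I*(-36 + I))
(-4020354 + 4310315)/(b(X(-30, B(-4, 7))) - 236725) = (-4020354 + 4310315)/(2*(-6 - 30)*(-36 + (-6 - 30)) - 236725) = 289961/(2*(-36)*(-36 - 36) - 236725) = 289961/(2*(-36)*(-72) - 236725) = 289961/(5184 - 236725) = 289961/(-231541) = 289961*(-1/231541) = -12607/10067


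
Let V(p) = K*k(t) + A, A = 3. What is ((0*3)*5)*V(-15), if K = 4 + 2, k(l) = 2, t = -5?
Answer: 0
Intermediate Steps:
K = 6
V(p) = 15 (V(p) = 6*2 + 3 = 12 + 3 = 15)
((0*3)*5)*V(-15) = ((0*3)*5)*15 = (0*5)*15 = 0*15 = 0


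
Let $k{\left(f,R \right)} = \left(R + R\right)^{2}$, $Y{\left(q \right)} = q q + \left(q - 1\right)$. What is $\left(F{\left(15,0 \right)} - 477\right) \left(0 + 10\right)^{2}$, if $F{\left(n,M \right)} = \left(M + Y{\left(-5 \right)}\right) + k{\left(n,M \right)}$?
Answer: $-45800$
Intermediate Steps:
$Y{\left(q \right)} = -1 + q + q^{2}$ ($Y{\left(q \right)} = q^{2} + \left(-1 + q\right) = -1 + q + q^{2}$)
$k{\left(f,R \right)} = 4 R^{2}$ ($k{\left(f,R \right)} = \left(2 R\right)^{2} = 4 R^{2}$)
$F{\left(n,M \right)} = 19 + M + 4 M^{2}$ ($F{\left(n,M \right)} = \left(M - \left(6 - 25\right)\right) + 4 M^{2} = \left(M - -19\right) + 4 M^{2} = \left(M + 19\right) + 4 M^{2} = \left(19 + M\right) + 4 M^{2} = 19 + M + 4 M^{2}$)
$\left(F{\left(15,0 \right)} - 477\right) \left(0 + 10\right)^{2} = \left(\left(19 + 0 + 4 \cdot 0^{2}\right) - 477\right) \left(0 + 10\right)^{2} = \left(\left(19 + 0 + 4 \cdot 0\right) - 477\right) 10^{2} = \left(\left(19 + 0 + 0\right) - 477\right) 100 = \left(19 - 477\right) 100 = \left(-458\right) 100 = -45800$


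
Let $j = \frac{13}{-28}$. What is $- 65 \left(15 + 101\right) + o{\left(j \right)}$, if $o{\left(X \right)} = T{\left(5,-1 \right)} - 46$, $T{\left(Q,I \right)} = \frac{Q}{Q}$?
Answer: $-7585$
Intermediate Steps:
$T{\left(Q,I \right)} = 1$
$j = - \frac{13}{28}$ ($j = 13 \left(- \frac{1}{28}\right) = - \frac{13}{28} \approx -0.46429$)
$o{\left(X \right)} = -45$ ($o{\left(X \right)} = 1 - 46 = -45$)
$- 65 \left(15 + 101\right) + o{\left(j \right)} = - 65 \left(15 + 101\right) - 45 = \left(-65\right) 116 - 45 = -7540 - 45 = -7585$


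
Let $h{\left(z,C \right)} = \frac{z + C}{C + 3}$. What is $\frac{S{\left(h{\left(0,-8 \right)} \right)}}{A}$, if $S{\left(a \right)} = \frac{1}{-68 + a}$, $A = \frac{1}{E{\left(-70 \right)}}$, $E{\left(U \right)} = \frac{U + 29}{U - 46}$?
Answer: $- \frac{205}{38512} \approx -0.005323$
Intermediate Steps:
$h{\left(z,C \right)} = \frac{C + z}{3 + C}$
$E{\left(U \right)} = \frac{29 + U}{-46 + U}$
$A = \frac{116}{41}$ ($A = \frac{1}{\frac{1}{-46 - 70} \left(29 - 70\right)} = \frac{1}{\frac{1}{-116} \left(-41\right)} = \frac{1}{\left(- \frac{1}{116}\right) \left(-41\right)} = \frac{1}{\frac{41}{116}} = \frac{116}{41} \approx 2.8293$)
$\frac{S{\left(h{\left(0,-8 \right)} \right)}}{A} = \frac{1}{\left(-68 + \frac{-8 + 0}{3 - 8}\right) \frac{116}{41}} = \frac{1}{-68 + \frac{1}{-5} \left(-8\right)} \frac{41}{116} = \frac{1}{-68 - - \frac{8}{5}} \cdot \frac{41}{116} = \frac{1}{-68 + \frac{8}{5}} \cdot \frac{41}{116} = \frac{1}{- \frac{332}{5}} \cdot \frac{41}{116} = \left(- \frac{5}{332}\right) \frac{41}{116} = - \frac{205}{38512}$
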